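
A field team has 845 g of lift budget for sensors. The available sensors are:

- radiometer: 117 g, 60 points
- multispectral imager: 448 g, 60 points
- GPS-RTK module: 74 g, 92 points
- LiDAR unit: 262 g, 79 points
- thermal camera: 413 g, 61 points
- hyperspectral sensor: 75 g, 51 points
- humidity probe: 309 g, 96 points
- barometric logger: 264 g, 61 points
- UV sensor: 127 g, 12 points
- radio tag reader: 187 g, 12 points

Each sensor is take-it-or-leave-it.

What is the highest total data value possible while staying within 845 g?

378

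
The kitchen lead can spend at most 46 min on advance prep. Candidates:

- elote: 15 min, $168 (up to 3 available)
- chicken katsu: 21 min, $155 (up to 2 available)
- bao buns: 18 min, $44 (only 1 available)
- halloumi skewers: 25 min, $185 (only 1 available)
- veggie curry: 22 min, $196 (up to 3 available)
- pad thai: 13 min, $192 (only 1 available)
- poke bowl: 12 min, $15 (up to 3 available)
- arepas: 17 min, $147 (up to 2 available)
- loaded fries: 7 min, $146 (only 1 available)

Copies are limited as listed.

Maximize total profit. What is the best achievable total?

534

Ranking by ratio (profit/min): loaded fries 20.86, pad thai 14.77, elote 11.20.
Taking the top-ratio dishes first gives elote + pad thai + loaded fries for 506 (35 min).
The 15 min tied up in elote is better spent on veggie curry — total rises to 534 (42 min).
No other feasible combination exceeds 534.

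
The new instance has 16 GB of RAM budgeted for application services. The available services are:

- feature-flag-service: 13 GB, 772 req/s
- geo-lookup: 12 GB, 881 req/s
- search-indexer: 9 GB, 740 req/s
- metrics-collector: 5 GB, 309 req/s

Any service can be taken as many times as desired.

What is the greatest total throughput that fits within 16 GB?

1049

Taking search-indexer + metrics-collector: 14 GB used, 1049 in throughput.
Every other selection either busts 16 GB or fails to beat 1049.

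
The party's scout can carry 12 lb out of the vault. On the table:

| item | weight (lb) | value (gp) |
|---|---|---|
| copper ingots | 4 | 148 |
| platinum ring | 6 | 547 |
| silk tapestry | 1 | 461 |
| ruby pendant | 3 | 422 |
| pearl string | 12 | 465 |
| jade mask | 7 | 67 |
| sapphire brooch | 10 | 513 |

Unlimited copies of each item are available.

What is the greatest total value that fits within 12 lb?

5532

12×silk tapestry uses 12 of the 12 lb and totals 5532.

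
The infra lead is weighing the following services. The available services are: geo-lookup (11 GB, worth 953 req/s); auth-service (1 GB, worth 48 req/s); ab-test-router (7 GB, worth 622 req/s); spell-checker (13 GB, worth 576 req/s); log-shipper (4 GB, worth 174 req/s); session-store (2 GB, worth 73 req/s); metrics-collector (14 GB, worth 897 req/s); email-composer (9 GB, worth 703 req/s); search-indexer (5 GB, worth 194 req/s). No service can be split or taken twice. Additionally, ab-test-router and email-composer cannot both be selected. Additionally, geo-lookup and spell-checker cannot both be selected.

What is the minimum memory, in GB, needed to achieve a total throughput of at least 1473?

18

Need the lightest bundle worth ≥ 1473.
Taking geo-lookup + ab-test-router gives 1575 (≥ 1473) for 18 GB.
No combination under 18 GB hits 1473.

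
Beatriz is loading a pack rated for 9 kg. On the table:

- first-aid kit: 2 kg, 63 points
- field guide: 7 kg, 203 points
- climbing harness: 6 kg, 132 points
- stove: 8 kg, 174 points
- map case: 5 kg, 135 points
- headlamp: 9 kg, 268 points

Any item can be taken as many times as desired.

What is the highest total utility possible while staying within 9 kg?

268

The ratio heuristic lands on 4×first-aid kit (252) but leaves 1 kg idle.
The 8 kg tied up in 4×first-aid kit is better spent on headlamp — total rises to 268 (9 kg).
That's the maximum — no swap from here does better than 268.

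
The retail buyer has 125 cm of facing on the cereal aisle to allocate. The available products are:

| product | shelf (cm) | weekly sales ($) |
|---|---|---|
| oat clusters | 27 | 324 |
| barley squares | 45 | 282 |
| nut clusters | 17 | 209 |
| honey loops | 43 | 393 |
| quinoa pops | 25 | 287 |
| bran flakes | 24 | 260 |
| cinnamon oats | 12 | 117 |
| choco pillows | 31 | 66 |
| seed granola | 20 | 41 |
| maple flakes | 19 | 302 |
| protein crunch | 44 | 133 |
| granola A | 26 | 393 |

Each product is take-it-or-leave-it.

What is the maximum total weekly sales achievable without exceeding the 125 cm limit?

1605

The ratio heuristic lands on oat clusters + nut clusters + quinoa pops + maple flakes + granola A (1515) but leaves 11 cm idle.
Dropping quinoa pops frees 25 cm; slotting in bran flakes + cinnamon oats (36 cm) lifts the total to 1605 at 125 cm.
Next best is nut clusters + quinoa pops + bran flakes + cinnamon oats + maple flakes + granola A at 1568 (123 cm) — short by 37.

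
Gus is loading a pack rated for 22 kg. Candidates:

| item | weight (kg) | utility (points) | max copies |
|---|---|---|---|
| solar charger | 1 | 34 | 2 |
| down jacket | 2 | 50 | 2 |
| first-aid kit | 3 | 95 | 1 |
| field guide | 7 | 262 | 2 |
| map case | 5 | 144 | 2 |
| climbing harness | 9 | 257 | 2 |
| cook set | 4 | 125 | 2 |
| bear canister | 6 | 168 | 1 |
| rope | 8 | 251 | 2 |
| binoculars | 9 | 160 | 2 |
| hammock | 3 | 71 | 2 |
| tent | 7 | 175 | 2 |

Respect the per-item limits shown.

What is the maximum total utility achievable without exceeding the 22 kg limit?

Filling by ratio: 2×solar charger + down jacket + first-aid kit + 2×field guide for 737, with 1 kg left unused.
The 3 kg tied up in solar charger and down jacket is better spent on cook set — total rises to 778 (22 kg).
That's the maximum — no swap from here does better than 778.

778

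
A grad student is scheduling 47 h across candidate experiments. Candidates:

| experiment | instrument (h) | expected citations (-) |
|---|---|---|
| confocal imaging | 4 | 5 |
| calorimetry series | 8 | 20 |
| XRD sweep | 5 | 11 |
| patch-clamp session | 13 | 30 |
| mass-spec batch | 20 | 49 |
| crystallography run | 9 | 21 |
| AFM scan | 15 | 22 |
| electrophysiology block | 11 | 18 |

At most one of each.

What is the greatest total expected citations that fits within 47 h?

111

Density check — calorimetry series 2.50, mass-spec batch 2.45, crystallography run 2.33, patch-clamp session 2.31 are the best per h.
Filling by ratio: confocal imaging + calorimetry series + XRD sweep + mass-spec batch + crystallography run for 106, with 1 h left unused.
The 12 h tied up in confocal imaging and calorimetry series is better spent on patch-clamp session — total rises to 111 (47 h).
The closest alternative, calorimetry series + XRD sweep + patch-clamp session + mass-spec batch, reaches only 110.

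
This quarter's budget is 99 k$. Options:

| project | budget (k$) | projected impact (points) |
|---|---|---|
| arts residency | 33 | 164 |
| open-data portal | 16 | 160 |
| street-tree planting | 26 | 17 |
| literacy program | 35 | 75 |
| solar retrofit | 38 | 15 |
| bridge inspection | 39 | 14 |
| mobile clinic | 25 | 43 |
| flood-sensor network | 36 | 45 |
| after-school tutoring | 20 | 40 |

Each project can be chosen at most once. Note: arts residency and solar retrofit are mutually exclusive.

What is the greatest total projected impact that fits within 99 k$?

407

Ranking by ratio (projected impact/k$): open-data portal 10.00, arts residency 4.97, literacy program 2.14, after-school tutoring 2.00.
A density-first pass picks arts residency + open-data portal + literacy program — 399 at 84 k$.
Dropping literacy program frees 35 k$; slotting in mobile clinic + after-school tutoring (45 k$) lifts the total to 407 at 94 k$.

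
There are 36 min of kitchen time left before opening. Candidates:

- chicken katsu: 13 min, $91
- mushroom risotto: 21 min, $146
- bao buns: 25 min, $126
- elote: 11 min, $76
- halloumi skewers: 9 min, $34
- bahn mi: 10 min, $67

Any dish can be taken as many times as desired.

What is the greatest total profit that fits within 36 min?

Best packing: 2×chicken katsu + bahn mi — 36 min, 249 total.

249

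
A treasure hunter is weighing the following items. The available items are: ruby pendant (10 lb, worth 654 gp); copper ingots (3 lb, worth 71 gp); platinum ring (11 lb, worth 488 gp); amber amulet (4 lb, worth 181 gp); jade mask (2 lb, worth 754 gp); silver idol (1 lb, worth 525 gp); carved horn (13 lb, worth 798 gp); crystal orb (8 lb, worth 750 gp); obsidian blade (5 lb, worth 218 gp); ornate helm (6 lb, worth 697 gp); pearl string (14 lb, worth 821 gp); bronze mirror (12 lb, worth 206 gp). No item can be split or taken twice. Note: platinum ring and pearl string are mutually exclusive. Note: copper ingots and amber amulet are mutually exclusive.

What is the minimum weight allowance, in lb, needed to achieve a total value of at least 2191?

14

Look for the lowest-weight combination reaching 2191.
jade mask + silver idol + obsidian blade + ornate helm: 2194 value at 14 lb.
Any bundle with less than 14 lb falls short of 2191.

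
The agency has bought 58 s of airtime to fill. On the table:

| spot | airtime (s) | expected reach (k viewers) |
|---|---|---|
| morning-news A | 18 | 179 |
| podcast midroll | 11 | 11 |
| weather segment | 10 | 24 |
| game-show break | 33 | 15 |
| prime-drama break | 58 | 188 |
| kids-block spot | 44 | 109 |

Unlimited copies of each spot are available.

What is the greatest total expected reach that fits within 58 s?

537

By expected reach per s: morning-news A 9.94, prime-drama break 3.24, kids-block spot 2.48 lead.
Taking 3×morning-news A: 54 s used, 537 in expected reach.
The spare 4 s is too small for any remaining spot, and no exchange beats 537.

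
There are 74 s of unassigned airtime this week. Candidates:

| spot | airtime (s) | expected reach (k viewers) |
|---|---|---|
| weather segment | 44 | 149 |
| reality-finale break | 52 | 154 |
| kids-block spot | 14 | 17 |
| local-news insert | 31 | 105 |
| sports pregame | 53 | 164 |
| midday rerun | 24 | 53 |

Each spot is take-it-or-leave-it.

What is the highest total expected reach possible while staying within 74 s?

Filling by ratio: kids-block spot + local-news insert + midday rerun for 175, with 5 s left unused.
Replace kids-block spot and local-news insert with weather segment: the trade gains 27 net, giving 202 at 68 s.
Every other selection either busts 74 s or fails to beat 202.

202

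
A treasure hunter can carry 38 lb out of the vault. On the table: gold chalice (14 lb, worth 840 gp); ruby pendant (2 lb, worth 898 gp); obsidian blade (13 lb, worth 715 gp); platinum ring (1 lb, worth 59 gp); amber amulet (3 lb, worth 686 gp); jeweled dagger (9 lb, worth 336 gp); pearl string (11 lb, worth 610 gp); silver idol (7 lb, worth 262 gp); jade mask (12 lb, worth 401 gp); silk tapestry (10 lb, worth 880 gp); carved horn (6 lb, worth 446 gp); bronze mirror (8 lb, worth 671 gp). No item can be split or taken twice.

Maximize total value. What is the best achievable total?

4034

Taking the top-ratio items first gives ruby pendant + platinum ring + amber amulet + silver idol + silk tapestry + carved horn + bronze mirror for 3902 (37 lb).
The 13 lb tied up in silver idol and carved horn is better spent on gold chalice — total rises to 4034 (38 lb).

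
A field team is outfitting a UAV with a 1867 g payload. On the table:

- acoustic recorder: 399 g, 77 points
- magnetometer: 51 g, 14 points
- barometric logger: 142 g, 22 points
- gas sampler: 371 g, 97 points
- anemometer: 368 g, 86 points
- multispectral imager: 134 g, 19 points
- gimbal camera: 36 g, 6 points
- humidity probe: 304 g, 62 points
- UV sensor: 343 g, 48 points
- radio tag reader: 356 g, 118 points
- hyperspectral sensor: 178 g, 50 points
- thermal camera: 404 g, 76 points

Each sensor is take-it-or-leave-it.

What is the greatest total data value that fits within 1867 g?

464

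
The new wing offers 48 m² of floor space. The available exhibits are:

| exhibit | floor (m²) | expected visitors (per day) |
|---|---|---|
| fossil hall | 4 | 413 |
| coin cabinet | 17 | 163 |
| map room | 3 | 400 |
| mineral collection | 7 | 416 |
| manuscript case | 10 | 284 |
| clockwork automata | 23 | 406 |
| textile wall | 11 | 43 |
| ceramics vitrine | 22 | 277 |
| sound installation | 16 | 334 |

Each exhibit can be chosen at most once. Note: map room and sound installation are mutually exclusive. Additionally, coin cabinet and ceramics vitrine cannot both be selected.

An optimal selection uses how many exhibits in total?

Optimal total is 1919.
One optimal bundle: fossil hall + map room + mineral collection + manuscript case + clockwork automata (47 m²).
Every optimal selection uses 5 exhibits.

5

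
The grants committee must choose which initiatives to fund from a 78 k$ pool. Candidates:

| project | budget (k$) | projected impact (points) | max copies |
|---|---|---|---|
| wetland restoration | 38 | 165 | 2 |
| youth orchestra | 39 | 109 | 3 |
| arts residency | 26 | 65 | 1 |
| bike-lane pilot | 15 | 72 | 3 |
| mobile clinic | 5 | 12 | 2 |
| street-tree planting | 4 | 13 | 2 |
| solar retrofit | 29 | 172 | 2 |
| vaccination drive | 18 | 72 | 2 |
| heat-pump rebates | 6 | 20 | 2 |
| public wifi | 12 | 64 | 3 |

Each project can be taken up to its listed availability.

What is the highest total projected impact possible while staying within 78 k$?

434

The ratio heuristic lands on 2×solar retrofit + heat-pump rebates + public wifi (428) but leaves 2 k$ idle.
The 6 k$ tied up in heat-pump rebates is better spent on 2×street-tree planting — total rises to 434 (78 k$).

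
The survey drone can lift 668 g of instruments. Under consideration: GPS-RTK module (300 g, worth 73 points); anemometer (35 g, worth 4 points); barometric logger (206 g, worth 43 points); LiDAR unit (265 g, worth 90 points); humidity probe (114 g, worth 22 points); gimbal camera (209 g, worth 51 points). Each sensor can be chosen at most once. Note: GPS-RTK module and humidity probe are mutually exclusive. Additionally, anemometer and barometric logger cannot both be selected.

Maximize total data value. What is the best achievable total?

167

Taking GPS-RTK module + anemometer + LiDAR unit: 600 g used, 167 in data value.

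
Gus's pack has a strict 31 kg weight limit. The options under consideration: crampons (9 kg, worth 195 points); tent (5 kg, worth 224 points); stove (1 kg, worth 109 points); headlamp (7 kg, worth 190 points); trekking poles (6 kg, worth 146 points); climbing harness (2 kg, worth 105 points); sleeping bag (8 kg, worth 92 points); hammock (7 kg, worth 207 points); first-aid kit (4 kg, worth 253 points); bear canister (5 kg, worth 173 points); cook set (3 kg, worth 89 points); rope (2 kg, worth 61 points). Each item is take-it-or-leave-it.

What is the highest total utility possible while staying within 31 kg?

1261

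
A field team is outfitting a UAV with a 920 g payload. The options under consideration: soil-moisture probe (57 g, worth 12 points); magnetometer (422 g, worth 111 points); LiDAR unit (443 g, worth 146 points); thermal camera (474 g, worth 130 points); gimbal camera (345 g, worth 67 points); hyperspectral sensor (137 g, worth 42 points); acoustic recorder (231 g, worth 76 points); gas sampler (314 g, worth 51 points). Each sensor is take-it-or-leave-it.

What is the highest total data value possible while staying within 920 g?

276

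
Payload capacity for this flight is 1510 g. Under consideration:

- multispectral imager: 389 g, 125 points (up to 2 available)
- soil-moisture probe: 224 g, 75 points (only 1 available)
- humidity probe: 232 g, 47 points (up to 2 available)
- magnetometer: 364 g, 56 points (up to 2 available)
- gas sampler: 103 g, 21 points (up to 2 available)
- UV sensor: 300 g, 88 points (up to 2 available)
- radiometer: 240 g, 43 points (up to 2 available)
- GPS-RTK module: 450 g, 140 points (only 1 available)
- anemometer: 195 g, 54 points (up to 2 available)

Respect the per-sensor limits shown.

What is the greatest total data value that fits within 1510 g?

467

A density-first pass picks 2×multispectral imager + soil-moisture probe + GPS-RTK module — 465 at 1452 g.
The 450 g tied up in GPS-RTK module is better spent on UV sensor + anemometer — total rises to 467 (1497 g).
The spare 13 g is too small for any remaining sensor, and no exchange beats 467.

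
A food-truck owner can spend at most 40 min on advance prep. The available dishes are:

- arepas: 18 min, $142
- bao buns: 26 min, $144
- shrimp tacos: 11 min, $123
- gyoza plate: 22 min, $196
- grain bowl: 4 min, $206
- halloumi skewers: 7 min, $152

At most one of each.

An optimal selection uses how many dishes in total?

4

Optimal total is 623.
For example arepas + shrimp tacos + grain bowl + halloumi skewers achieves it, using 40 min.
Any selection reaching 623 contains exactly 4 dishes.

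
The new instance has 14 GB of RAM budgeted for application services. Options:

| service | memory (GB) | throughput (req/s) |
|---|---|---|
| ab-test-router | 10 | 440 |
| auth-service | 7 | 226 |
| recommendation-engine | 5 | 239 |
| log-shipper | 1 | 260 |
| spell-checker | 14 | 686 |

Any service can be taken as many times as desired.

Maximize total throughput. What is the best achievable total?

3640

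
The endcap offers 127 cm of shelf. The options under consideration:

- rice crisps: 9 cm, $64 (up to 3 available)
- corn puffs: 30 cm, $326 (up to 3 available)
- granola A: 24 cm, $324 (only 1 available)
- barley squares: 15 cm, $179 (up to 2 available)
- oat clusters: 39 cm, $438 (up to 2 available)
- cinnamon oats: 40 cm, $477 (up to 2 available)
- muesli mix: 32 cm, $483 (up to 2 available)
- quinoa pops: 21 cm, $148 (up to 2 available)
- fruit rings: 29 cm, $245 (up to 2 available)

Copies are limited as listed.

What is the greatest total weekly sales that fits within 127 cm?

By weekly sales per cm: muesli mix 15.09, granola A 13.50, barley squares 11.93 lead.
A density-first pass picks rice crisps + granola A + 2×barley squares + 2×muesli mix — 1712 at 127 cm.
The 39 cm tied up in rice crisps and 2×barley squares is better spent on oat clusters — total rises to 1728 (127 cm).
Nothing else within 127 cm beats 1728.

1728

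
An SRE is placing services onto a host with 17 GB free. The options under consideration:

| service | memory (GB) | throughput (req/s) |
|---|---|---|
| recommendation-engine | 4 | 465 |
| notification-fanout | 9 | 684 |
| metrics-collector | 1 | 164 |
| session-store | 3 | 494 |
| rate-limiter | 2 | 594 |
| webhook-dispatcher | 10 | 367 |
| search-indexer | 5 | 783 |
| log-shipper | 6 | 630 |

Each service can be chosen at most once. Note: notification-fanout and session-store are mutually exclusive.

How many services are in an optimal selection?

5

Optimal total is 2665.
metrics-collector + session-store + rate-limiter + search-indexer + log-shipper hits 2665 at 17 GB.
Every optimal selection uses 5 services.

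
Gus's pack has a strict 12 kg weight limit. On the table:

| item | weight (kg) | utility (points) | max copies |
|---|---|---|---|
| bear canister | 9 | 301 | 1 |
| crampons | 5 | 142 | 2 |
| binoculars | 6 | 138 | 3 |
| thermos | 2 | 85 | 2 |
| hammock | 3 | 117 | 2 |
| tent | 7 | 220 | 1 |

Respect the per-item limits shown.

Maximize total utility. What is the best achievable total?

429

Filling by ratio: 2×thermos + 2×hammock for 404, with 2 kg left unused.
Dropping hammock frees 3 kg; slotting in crampons (5 kg) lifts the total to 429 at 12 kg.
Every other selection either busts 12 kg or exceeds an availability limit or fails to beat 429.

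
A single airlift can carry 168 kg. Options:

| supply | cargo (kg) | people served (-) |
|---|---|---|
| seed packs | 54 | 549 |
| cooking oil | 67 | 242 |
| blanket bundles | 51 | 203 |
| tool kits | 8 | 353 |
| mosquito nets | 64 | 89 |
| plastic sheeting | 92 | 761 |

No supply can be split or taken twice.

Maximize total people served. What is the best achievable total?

The ratio ordering already packs tightly: seed packs + tool kits + plastic sheeting, 154 kg, 1663.

1663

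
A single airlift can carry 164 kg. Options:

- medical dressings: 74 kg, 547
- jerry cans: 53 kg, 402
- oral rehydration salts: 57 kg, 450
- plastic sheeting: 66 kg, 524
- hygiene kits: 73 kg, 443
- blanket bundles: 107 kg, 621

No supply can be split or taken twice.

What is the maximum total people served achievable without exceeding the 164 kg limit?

Density check — plastic sheeting 7.94, oral rehydration salts 7.89, jerry cans 7.58 are the best per kg.
Taking the top-ratio supplies first gives oral rehydration salts + plastic sheeting for 974 (123 kg).
Replace oral rehydration salts with medical dressings: the trade gains 97 net, giving 1071 at 140 kg.
Oral rehydration salts + blanket bundles matches that 1071 at 164 kg; no feasible combination exceeds it.

1071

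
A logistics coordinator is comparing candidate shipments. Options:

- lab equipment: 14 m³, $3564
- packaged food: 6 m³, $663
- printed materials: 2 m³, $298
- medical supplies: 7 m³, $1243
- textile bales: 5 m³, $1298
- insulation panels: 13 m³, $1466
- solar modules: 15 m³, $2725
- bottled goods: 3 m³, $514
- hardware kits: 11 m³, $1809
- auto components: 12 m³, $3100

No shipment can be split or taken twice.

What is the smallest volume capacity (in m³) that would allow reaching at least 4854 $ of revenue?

19

Minimise m³ subject to total revenue ≥ 4854.
lab equipment + textile bales: 4862 revenue at 19 m³.
No combination under 19 m³ hits 4854.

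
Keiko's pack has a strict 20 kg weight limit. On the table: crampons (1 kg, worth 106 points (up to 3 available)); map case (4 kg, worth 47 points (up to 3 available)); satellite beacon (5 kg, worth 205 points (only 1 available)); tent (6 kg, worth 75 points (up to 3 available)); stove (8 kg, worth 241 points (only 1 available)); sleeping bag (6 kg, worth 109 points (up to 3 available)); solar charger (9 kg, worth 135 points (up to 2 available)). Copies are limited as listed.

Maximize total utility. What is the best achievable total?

Ranking by ratio (utility/kg): crampons 106.00, satellite beacon 41.00, stove 30.12.
3×crampons + map case + satellite beacon + stove uses 20 of the 20 kg and totals 811.
Every other selection either busts 20 kg or exceeds an availability limit or fails to beat 811.

811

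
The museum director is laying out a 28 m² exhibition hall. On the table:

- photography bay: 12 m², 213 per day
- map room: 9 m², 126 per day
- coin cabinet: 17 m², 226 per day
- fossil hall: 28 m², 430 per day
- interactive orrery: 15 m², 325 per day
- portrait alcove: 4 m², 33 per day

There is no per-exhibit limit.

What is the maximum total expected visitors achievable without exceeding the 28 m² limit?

Ranking by ratio (expected visitors/m²): interactive orrery 21.67, photography bay 17.75, fossil hall 15.36.
Photography bay + interactive orrery uses 27 of the 28 m² and totals 538.
No other feasible combination exceeds 538.

538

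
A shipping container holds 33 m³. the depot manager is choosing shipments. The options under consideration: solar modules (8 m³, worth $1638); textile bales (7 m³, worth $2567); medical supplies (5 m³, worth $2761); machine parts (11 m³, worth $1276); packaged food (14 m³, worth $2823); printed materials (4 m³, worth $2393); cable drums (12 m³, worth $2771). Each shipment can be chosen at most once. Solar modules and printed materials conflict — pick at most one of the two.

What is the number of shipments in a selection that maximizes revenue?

4

The maximum revenue within 33 m³ is 10544.
One optimal bundle: textile bales + medical supplies + packaged food + printed materials (30 m³).
Any selection reaching 10544 contains exactly 4 shipments.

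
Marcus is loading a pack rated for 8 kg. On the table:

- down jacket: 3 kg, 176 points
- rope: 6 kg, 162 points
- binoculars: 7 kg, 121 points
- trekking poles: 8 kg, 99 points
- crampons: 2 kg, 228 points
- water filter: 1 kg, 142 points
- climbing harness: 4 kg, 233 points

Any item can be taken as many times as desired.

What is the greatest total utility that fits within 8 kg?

Density check — water filter 142.00, crampons 114.00, down jacket 58.67, climbing harness 58.25 are the best per kg.
Taking 8×water filter: 8 kg used, 1136 in utility.
Nothing else within 8 kg beats 1136.

1136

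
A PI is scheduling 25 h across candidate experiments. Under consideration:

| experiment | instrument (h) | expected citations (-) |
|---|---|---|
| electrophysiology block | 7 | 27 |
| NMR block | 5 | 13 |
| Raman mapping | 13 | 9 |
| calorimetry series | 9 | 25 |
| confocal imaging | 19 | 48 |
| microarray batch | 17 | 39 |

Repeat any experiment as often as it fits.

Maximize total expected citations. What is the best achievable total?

81

By expected citations per h: electrophysiology block 3.86, calorimetry series 2.78, NMR block 2.60 lead.
Taking 3×electrophysiology block: 21 h used, 81 in expected citations.
The spare 4 h is too small for any remaining experiment, and no exchange beats 81.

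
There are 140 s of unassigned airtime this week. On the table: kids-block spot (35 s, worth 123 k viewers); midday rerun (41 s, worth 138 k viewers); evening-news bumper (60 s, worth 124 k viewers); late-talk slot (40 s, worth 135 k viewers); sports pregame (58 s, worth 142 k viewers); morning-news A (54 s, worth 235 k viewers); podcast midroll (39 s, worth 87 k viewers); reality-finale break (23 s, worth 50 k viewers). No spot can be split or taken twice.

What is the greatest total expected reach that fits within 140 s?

508

Greedy by ratio would take kids-block spot + late-talk slot + morning-news A: 129 s used, total 493.
Replace kids-block spot with midday rerun: the trade gains 15 net, giving 508 at 135 s.
Nothing else within 140 s beats 508.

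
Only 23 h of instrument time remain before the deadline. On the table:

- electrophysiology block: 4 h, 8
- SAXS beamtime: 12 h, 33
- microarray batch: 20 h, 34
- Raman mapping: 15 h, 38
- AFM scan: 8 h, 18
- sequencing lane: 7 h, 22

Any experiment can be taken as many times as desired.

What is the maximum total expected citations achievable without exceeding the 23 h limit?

The ratio ordering already packs tightly: 3×sequencing lane, 21 h, 66.
No other feasible combination exceeds 66.

66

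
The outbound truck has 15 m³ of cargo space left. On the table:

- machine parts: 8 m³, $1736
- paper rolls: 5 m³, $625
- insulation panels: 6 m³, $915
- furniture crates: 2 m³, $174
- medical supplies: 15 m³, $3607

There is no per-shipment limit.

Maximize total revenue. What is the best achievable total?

3607

The ratio ordering already packs tightly: medical supplies, 15 m³, 3607.
Every other selection either busts 15 m³ or fails to beat 3607.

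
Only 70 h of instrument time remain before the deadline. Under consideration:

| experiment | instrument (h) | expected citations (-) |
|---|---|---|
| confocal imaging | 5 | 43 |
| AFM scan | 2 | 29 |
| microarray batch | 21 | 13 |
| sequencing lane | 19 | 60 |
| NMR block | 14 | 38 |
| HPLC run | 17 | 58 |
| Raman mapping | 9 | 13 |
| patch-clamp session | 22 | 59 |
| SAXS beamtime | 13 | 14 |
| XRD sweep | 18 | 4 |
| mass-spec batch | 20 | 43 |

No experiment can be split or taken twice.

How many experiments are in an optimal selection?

The maximum expected citations within 70 h is 249.
For example confocal imaging + AFM scan + sequencing lane + HPLC run + patch-clamp session achieves it, using 65 h.
Every optimal selection uses 5 experiments.

5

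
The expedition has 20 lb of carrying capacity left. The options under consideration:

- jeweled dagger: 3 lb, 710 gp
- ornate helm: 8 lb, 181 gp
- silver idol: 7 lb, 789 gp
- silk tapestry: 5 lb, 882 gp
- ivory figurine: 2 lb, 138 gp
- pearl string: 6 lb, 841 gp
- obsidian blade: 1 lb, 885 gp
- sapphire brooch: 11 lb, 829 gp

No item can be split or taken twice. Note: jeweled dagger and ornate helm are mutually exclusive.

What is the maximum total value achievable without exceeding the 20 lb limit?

By value per lb: obsidian blade 885.00, jeweled dagger 236.67, silk tapestry 176.40, pearl string 140.17 lead.
Jeweled dagger + silk tapestry + ivory figurine + pearl string + obsidian blade uses 17 of the 20 lb and totals 3456.

3456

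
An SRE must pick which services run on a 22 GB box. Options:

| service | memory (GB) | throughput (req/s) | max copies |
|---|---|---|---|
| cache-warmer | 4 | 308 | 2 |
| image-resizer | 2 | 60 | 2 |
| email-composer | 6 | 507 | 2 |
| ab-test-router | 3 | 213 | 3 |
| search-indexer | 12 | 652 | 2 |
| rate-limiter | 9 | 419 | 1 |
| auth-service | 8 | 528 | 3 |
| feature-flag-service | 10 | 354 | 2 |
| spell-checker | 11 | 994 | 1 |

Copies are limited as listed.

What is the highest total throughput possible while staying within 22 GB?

1823

Filling by ratio: cache-warmer + email-composer + spell-checker for 1809, with 1 GB left unused.
Replace email-composer with cache-warmer + ab-test-router: the trade gains 14 net, giving 1823 at 22 GB.
No other feasible combination exceeds 1823.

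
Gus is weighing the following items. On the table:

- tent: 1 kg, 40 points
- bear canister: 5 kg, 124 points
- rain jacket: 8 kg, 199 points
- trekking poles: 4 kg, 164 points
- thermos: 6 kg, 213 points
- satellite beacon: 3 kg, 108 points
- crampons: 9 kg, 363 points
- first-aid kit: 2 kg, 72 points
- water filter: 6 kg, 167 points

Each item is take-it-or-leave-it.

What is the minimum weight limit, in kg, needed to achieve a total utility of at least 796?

21

Look for the lowest-weight combination reaching 796.
trekking poles + thermos + crampons + first-aid kit reaches 812 using 21 kg.
No combination under 21 kg hits 796.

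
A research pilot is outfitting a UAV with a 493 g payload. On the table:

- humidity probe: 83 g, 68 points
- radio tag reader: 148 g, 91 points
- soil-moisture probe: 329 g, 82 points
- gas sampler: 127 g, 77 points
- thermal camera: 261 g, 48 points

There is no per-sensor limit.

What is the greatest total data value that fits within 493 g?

Taking the top-ratio sensors first gives 5×humidity probe for 340 (415 g).
Replace humidity probe with radio tag reader: the trade gains 23 net, giving 363 at 480 g.

363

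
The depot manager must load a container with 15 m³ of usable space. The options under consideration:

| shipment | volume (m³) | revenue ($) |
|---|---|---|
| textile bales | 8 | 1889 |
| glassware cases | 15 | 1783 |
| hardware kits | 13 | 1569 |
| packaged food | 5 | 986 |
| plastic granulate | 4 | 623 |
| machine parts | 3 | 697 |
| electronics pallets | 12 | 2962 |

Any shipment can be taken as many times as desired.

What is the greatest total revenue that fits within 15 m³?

3659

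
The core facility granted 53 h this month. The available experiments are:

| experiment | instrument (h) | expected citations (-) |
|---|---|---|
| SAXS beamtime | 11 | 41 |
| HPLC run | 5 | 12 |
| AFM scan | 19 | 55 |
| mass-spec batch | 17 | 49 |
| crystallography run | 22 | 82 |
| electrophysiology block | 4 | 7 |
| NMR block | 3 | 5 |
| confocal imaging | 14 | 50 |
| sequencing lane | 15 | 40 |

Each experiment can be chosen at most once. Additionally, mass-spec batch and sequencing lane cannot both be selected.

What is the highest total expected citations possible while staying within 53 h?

185

The ratio ordering already packs tightly: SAXS beamtime + HPLC run + crystallography run + confocal imaging, 52 h, 185.
Next best is mass-spec batch + crystallography run + confocal imaging at 181 (53 h) — short by 4.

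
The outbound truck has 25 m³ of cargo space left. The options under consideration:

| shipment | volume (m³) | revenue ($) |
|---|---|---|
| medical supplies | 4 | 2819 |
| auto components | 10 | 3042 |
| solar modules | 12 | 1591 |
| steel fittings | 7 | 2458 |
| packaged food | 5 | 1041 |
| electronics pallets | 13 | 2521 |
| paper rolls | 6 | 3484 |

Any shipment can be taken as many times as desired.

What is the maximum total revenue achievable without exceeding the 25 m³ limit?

16914

Ranking by ratio (revenue/m³): medical supplies 704.75, paper rolls 580.67, steel fittings 351.14.
The ratio ordering already packs tightly: 6×medical supplies, 24 m³, 16914.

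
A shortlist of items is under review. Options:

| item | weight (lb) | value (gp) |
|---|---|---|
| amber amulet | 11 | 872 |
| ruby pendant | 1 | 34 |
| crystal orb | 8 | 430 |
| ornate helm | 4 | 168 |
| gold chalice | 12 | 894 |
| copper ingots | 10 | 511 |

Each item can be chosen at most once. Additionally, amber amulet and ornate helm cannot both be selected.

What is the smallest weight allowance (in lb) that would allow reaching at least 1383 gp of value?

21

Need the lightest bundle worth ≥ 1383.
Taking amber amulet + copper ingots gives 1383 (≥ 1383) for 21 lb.
No combination under 21 lb hits 1383.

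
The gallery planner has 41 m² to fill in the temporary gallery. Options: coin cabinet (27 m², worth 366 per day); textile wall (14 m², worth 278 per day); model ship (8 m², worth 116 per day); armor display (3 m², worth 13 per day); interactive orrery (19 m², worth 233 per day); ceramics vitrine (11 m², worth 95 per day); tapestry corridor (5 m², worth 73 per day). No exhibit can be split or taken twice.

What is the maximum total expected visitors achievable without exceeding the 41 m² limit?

644

Density check — textile wall 19.86, tapestry corridor 14.60, model ship 14.50 are the best per m².
Greedy by ratio would take textile wall + model ship + armor display + ceramics vitrine + tapestry corridor: 41 m² used, total 575.
A better packing is coin cabinet + textile wall: 41 m², total 644.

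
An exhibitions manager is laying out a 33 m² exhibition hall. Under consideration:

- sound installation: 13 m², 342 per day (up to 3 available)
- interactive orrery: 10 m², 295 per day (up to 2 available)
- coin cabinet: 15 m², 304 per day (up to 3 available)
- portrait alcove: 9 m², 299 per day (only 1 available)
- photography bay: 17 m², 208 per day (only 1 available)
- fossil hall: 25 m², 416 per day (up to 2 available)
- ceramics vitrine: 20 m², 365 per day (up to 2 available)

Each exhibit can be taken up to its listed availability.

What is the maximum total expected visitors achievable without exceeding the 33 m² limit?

936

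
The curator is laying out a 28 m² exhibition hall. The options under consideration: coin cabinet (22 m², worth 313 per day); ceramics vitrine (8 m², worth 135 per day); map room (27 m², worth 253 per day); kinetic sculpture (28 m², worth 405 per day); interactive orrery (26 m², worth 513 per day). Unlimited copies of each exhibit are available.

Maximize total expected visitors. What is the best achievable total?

513

Best packing: interactive orrery — 26 m², 513 total.
No other feasible combination exceeds 513.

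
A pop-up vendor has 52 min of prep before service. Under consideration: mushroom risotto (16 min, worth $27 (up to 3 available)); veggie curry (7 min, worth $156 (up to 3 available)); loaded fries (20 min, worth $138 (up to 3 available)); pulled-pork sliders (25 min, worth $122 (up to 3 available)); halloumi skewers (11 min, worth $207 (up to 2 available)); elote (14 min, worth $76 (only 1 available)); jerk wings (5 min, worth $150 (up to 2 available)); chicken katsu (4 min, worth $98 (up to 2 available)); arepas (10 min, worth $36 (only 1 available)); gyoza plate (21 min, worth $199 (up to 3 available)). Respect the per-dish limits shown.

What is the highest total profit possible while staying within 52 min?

1171

By profit per min: jerk wings 30.00, chicken katsu 24.50, veggie curry 22.29, halloumi skewers 18.82 lead.
3×veggie curry + halloumi skewers + 2×jerk wings + 2×chicken katsu uses 50 of the 52 min and totals 1171.
Nothing else within 52 min beats 1171.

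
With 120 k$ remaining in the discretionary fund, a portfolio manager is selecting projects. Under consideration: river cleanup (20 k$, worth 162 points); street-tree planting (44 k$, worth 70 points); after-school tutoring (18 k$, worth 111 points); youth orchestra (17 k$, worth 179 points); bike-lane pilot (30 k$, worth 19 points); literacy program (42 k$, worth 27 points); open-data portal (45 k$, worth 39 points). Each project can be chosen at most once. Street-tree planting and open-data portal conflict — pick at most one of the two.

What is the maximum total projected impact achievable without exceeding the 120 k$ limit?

522

The ratio ordering already packs tightly: river cleanup + street-tree planting + after-school tutoring + youth orchestra, 99 k$, 522.
The closest alternative, river cleanup + after-school tutoring + youth orchestra + open-data portal, reaches only 491.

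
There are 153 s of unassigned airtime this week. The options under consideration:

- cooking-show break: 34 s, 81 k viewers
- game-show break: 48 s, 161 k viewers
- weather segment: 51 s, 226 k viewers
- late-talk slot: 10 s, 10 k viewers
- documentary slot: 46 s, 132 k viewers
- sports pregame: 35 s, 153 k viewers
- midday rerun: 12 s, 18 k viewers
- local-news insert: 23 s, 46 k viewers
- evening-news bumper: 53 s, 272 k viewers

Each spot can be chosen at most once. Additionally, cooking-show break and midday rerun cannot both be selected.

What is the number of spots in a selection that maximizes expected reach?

The maximum expected reach within 153 s is 669.
weather segment + sports pregame + midday rerun + evening-news bumper hits 669 at 151 s.
Any selection reaching 669 contains exactly 4 spots.

4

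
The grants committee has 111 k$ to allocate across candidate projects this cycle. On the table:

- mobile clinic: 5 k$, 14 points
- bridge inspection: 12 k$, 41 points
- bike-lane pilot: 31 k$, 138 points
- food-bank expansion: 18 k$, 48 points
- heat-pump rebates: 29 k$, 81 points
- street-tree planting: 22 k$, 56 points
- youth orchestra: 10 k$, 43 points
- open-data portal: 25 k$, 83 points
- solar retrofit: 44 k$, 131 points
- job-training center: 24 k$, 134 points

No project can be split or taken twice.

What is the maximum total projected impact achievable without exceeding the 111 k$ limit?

453

By projected impact per k$: job-training center 5.58, bike-lane pilot 4.45, youth orchestra 4.30, bridge inspection 3.42 lead.
Mobile clinic + bridge inspection + bike-lane pilot + youth orchestra + open-data portal + job-training center uses 107 of the 111 k$ and totals 453.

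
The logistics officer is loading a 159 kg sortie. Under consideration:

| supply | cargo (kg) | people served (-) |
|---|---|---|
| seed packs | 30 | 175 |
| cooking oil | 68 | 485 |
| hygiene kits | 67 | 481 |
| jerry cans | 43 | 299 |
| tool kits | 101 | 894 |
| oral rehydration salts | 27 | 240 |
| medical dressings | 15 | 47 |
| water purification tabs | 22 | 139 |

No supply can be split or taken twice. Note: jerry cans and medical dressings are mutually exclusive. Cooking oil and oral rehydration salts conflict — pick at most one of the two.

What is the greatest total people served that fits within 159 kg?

1309

A density-first pass picks tool kits + oral rehydration salts + water purification tabs — 1273 at 150 kg.
Dropping water purification tabs frees 22 kg; slotting in seed packs (30 kg) lifts the total to 1309 at 158 kg.
Every other selection either busts 159 kg or breaks a pairing rule or fails to beat 1309.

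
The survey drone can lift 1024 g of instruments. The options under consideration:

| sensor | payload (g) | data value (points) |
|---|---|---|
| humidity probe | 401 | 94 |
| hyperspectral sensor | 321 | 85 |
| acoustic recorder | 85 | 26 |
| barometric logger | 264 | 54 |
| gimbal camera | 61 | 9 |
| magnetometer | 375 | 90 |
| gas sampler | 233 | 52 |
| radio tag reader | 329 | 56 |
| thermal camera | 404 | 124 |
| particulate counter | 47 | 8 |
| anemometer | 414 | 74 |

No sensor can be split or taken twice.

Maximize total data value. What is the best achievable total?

270

Taking the top-ratio sensors first gives hyperspectral sensor + acoustic recorder + gimbal camera + thermal camera + particulate counter for 252 (918 g).
The 132 g tied up in acoustic recorder and particulate counter is better spent on gas sampler — total rises to 270 (1019 g).
The spare 5 g is too small for any remaining sensor, and no exchange beats 270.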